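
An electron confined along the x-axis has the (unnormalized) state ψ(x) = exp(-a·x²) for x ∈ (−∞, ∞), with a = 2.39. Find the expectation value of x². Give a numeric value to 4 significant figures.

⟨x²⟩ = ∫ x²·|ψ|² dx / ∫|ψ|² dx (integrals over the domain).
Gaussian moments: ∫x^(2j)·e^(−2ax²) dx = (2j−1)!!/(4a)^j · √(π/(2a)), odd powers integrate to 0; here √(π/(2a)) = 0.81070.
State is unnormalized: ∫|ψ|² dx = 0.81070, and ∫ψ*·x²·ψ dx = 0.084801, so ⟨x²⟩ = 0.084801 / 0.81070.
⟨x²⟩ = 0.10460.

0.1046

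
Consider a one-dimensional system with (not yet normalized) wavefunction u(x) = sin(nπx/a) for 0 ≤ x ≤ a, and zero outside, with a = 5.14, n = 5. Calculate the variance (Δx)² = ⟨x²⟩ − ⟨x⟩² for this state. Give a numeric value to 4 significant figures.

2.148

Compute ⟨x⟩ and ⟨x²⟩ separately, then (Δx)² = ⟨x²⟩ − ⟨x⟩².
With sin²θ = (1 − cos2θ)/2 on 0 ≤ x ≤ a: ∫sin²(nπx/a) dx = a/2, ∫x·sin²(nπx/a) dx = a²/4, ∫x²·sin²(nπx/a) dx = a³·(1/6 − 1/(4n²π²)); higher powers xᵏ the same way, integrating xᵏ·cos(2nπx/a) by parts.
Normalization: ∫|u|² dx = 2.5700.
⟨x⟩ = 2.5700 and ⟨x²⟩ = 8.7530.
(Δx)² = 8.7530 − (2.5700)² = 2.1481.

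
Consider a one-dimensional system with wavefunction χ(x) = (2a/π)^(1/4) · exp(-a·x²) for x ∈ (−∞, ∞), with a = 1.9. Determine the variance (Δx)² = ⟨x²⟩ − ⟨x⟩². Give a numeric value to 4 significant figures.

0.1316

Compute ⟨x⟩ and ⟨x²⟩ separately, then (Δx)² = ⟨x²⟩ − ⟨x⟩².
Gaussian moments: ∫x^(2j)·e^(−2ax²) dx = (2j−1)!!/(4a)^j · √(π/(2a)), odd powers integrate to 0; here √(π/(2a)) = 0.90925.
⟨x⟩ = 0.0000 and ⟨x²⟩ = 0.13158.
(Δx)² = 0.13158 − (0.0000)² = 0.13158.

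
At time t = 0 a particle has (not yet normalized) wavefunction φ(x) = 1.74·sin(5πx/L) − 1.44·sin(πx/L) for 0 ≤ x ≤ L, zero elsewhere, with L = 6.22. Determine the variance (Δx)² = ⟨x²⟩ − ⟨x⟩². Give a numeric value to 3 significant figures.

Compute ⟨x⟩ and ⟨x²⟩ separately, then (Δx)² = ⟨x²⟩ − ⟨x⟩².
On 0 ≤ x ≤ L (j ≠ l): ∫sin²(jπx/L) dx = L/2, ∫sin(jπx/L)·sin(lπx/L) dx = 0; diagonal moments ∫x·sin²(jπx/L) dx = L²/4, ∫x²·sin²(jπx/L) dx = L³·(1/6 − 1/(4j²π²)); cross terms ∫x·sin(jπx/L)·sin(lπx/L) dx = 0 for j + l even and −4jlL²/(π²(j² − l²)²) for j + l odd, ∫x²·sin(jπx/L)·sin(lπx/L) dx = (−1)^(j+l)·4jlL³/(π²(j² − l²)²); higher powers the same way via product-to-sum and parts.
Normalization: ∫|φ|² dx = 15.865.
⟨x⟩ = 3.1100 and ⟨x²⟩ = 11.785.
(Δx)² = 11.785 − (3.1100)² = 2.1134.

2.11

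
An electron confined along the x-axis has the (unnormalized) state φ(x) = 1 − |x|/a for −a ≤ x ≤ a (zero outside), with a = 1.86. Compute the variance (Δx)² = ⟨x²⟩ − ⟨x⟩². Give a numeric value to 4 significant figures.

Compute ⟨x⟩ and ⟨x²⟩ separately, then (Δx)² = ⟨x²⟩ − ⟨x⟩².
φ is even, so ∫ over [−a, a] = 2∫₀ᵃ with φ = 1 − x/a there: ∫₀ᵃ (1 − x/a)² dx = a/3, ∫₀ᵃ x²(1 − x/a)² dx = a³/30, ∫₀ᵃ x⁴(1 − x/a)² dx = a⁵/105.
Normalization: ∫|φ|² dx = 1.2400.
⟨x⟩ = 0.0000 and ⟨x²⟩ = 0.34596.
(Δx)² = 0.34596 − (0.0000)² = 0.34596.

0.3460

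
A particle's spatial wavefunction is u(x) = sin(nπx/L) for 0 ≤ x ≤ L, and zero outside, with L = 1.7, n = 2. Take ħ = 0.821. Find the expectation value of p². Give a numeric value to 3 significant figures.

p² u = −ħ² d²u/dx²; ⟨p²⟩ = −ħ² ∫ u*·u'' dx / ∫|u|² dx.
d/dx sin(nπx/L) = (nπ/L)·cos(nπx/L) and d²/dx² sin(nπx/L) = −(nπ/L)²·sin(nπx/L); on 0 ≤ x ≤ L, ∫sin²(nπx/L) dx = L/2 and ∫sin(nπx/L)·cos(nπx/L) dx = 0.
State is unnormalized: ∫|u|² dx = 0.85000, and ∫u*·(−ħ² u'') dx = 7.8265, so ⟨p²⟩ = 7.8265 / 0.85000.
⟨p²⟩ = 9.2076.

9.21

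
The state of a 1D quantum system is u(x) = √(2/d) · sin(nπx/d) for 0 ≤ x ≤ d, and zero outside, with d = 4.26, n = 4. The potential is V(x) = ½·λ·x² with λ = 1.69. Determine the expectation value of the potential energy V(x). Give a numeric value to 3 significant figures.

⟨V⟩ = ∫ V(x)·|u|² dx.
With sin²θ = (1 − cos2θ)/2 on 0 ≤ x ≤ d: ∫sin²(nπx/d) dx = d/2, ∫x·sin²(nπx/d) dx = d²/4, ∫x²·sin²(nπx/d) dx = d³·(1/6 − 1/(4n²π²)); higher powers xᵏ the same way, integrating xᵏ·cos(2nπx/d) by parts.
⟨V⟩ = 5.0630.

5.06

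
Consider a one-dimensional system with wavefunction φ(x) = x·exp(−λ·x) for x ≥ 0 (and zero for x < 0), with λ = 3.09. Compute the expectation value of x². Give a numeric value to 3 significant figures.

⟨x²⟩ = ∫ x²·|φ|² dx / ∫|φ|² dx (integrals over the domain).
Every integrand reduces to terms xʲ·e^(−2λx) on [0, ∞); use ∫₀^∞ xʲ·e^(−2λx) dx = j!/(2λ)^(j+1).
State is unnormalized: ∫|φ|² dx = 0.0084735, and ∫φ*·x²·φ dx = 0.0026624, so ⟨x²⟩ = 0.0026624 / 0.0084735.
⟨x²⟩ = 0.31420.

0.314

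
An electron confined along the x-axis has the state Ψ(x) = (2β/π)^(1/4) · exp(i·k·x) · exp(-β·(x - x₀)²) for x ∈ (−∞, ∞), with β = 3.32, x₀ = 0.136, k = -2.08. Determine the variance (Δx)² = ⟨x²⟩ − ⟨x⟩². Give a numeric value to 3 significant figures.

0.0753

Compute ⟨x⟩ and ⟨x²⟩ separately, then (Δx)² = ⟨x²⟩ − ⟨x⟩².
Gaussian moments (u = x − x₀): ∫u^(2j)·e^(−2βu²) du = (2j−1)!!/(4β)^j · √(π/(2β)), odd powers integrate to 0; here √(π/(2β)) = 0.68785.
⟨x⟩ = 0.13600 and ⟨x²⟩ = 0.093797.
(Δx)² = 0.093797 − (0.13600)² = 0.075301.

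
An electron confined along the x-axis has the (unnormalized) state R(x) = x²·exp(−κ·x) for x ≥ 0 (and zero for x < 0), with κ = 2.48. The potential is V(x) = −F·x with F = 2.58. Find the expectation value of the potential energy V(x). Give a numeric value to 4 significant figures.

-2.601

⟨V⟩ = ∫ V(x)·|R|² dx / ∫|R|² dx.
Every integrand reduces to terms xʲ·e^(−2κx) on [0, ∞); use ∫₀^∞ xʲ·e^(−2κx) dx = j!/(2κ)^(j+1).
State is unnormalized: ∫|R|² dx = 0.0079947, and ∫R*·V(x)·R dx = -0.020793, so ⟨V⟩ = -0.020793 / 0.0079947.
⟨V⟩ = -2.6008.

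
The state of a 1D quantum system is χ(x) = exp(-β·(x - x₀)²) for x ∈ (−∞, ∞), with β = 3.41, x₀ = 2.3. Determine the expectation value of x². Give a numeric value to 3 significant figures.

5.36

⟨x²⟩ = ∫ x²·|χ|² dx / ∫|χ|² dx (integrals over the domain).
Gaussian moments (u = x − x₀): ∫u^(2j)·e^(−2βu²) du = (2j−1)!!/(4β)^j · √(π/(2β)), odd powers integrate to 0; here √(π/(2β)) = 0.67871.
State is unnormalized: ∫|χ|² dx = 0.67871, and ∫χ*·x²·χ dx = 3.6401, so ⟨x²⟩ = 3.6401 / 0.67871.
⟨x²⟩ = 5.3633.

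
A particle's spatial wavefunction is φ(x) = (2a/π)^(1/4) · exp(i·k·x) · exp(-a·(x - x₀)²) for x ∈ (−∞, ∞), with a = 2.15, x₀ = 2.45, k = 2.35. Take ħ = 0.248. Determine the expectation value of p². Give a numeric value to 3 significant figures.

p² φ = −ħ² d²φ/dx²; ⟨p²⟩ = −ħ² ∫ φ*·φ'' dx.
Gaussian moments (u = x − x₀): ∫u^(2j)·e^(−2au²) du = (2j−1)!!/(4a)^j · √(π/(2a)), odd powers integrate to 0; here √(π/(2a)) = 0.85475. Derivatives: φ′ = (ik − 2au)·φ, φ″ = ((ik − 2au)² − 2a)·φ; the odd-in-u pieces drop out.
⟨p²⟩ = 0.47189.

0.472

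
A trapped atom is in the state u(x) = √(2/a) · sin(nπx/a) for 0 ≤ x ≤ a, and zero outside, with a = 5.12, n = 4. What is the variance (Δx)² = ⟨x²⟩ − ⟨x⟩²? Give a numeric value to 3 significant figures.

Compute ⟨x⟩ and ⟨x²⟩ separately, then (Δx)² = ⟨x²⟩ − ⟨x⟩².
With sin²θ = (1 − cos2θ)/2 on 0 ≤ x ≤ a: ∫sin²(nπx/a) dx = a/2, ∫x·sin²(nπx/a) dx = a²/4, ∫x²·sin²(nπx/a) dx = a³·(1/6 − 1/(4n²π²)); higher powers xᵏ the same way, integrating xᵏ·cos(2nπx/a) by parts.
⟨x⟩ = 2.5600 and ⟨x²⟩ = 8.6551.
(Δx)² = 8.6551 − (2.5600)² = 2.1015.

2.10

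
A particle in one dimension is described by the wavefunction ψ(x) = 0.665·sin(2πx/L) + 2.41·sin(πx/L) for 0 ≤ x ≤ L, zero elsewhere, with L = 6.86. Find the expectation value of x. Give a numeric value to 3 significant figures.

⟨x⟩ = ∫ x·|ψ|² dx / ∫|ψ|² dx (integrals over the domain).
On 0 ≤ x ≤ L (j ≠ l): ∫sin²(jπx/L) dx = L/2, ∫sin(jπx/L)·sin(lπx/L) dx = 0; diagonal moments ∫x·sin²(jπx/L) dx = L²/4, ∫x²·sin²(jπx/L) dx = L³·(1/6 − 1/(4j²π²)); cross terms ∫x·sin(jπx/L)·sin(lπx/L) dx = 0 for j + l even and −4jlL²/(π²(j² − l²)²) for j + l odd, ∫x²·sin(jπx/L)·sin(lπx/L) dx = (−1)^(j+l)·4jlL³/(π²(j² − l²)²); higher powers the same way via product-to-sum and parts.
State is unnormalized: ∫|ψ|² dx = 21.439, and ∫ψ*·x·ψ dx = 59.949, so ⟨x⟩ = 59.949 / 21.439.
⟨x⟩ = 2.7963.

2.80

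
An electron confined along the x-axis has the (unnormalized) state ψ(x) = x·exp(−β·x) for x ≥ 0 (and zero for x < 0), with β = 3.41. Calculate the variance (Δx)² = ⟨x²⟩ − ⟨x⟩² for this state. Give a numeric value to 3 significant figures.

0.0645

Compute ⟨x⟩ and ⟨x²⟩ separately, then (Δx)² = ⟨x²⟩ − ⟨x⟩².
Every integrand reduces to terms xʲ·e^(−2βx) on [0, ∞); use ∫₀^∞ xʲ·e^(−2βx) dx = j!/(2β)^(j+1).
Normalization: ∫|ψ|² dx = 0.0063049.
⟨x⟩ = 0.43988 and ⟨x²⟩ = 0.25800.
(Δx)² = 0.25800 − (0.43988)² = 0.064499.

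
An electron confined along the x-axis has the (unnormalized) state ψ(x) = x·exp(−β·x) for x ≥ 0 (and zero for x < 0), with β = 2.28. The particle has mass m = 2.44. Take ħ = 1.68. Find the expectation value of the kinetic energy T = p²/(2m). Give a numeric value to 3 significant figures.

3.01

T = −(ħ²/2m) d²/dx², so ⟨T⟩ = −(ħ²/2m) ∫ ψ*·ψ'' dx / ∫|ψ|² dx; with m = 2.44.
Differentiate x·exp(−β·x) with the product rule; every integrand then reduces to terms xʲ·e^(−2βx) on [0, ∞), with ∫₀^∞ xʲ·e^(−2βx) dx = j!/(2β)^(j+1).
State is unnormalized: ∫|ψ|² dx = 0.021093, and ∫ψ*·(−ħ²/2m · ψ'') dx = 0.063417, so ⟨T⟩ = 0.063417 / 0.021093.
⟨T⟩ = 3.0066.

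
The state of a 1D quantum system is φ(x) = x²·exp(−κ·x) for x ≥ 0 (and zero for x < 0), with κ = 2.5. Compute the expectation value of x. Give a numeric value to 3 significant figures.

1.00

⟨x⟩ = ∫ x·|φ|² dx / ∫|φ|² dx (integrals over the domain).
Every integrand reduces to terms xʲ·e^(−2κx) on [0, ∞); use ∫₀^∞ xʲ·e^(−2κx) dx = j!/(2κ)^(j+1).
State is unnormalized: ∫|φ|² dx = 0.0076800, and ∫φ*·x·φ dx = 0.0076800, so ⟨x⟩ = 0.0076800 / 0.0076800.
⟨x⟩ = 1.0000.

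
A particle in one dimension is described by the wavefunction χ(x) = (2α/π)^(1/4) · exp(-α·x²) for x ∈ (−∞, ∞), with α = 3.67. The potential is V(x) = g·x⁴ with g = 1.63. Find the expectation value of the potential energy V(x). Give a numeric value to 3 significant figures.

0.0227

⟨V⟩ = ∫ V(x)·|χ|² dx.
Gaussian moments: ∫x^(2j)·e^(−2αx²) dx = (2j−1)!!/(4α)^j · √(π/(2α)), odd powers integrate to 0; here √(π/(2α)) = 0.65422.
⟨V⟩ = 0.022691.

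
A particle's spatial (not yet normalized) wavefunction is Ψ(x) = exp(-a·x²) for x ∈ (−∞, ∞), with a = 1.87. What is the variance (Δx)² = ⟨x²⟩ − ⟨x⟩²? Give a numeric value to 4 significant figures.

Compute ⟨x⟩ and ⟨x²⟩ separately, then (Δx)² = ⟨x²⟩ − ⟨x⟩².
Gaussian moments: ∫x^(2j)·e^(−2ax²) dx = (2j−1)!!/(4a)^j · √(π/(2a)), odd powers integrate to 0; here √(π/(2a)) = 0.91651.
Normalization: ∫|Ψ|² dx = 0.91651.
⟨x⟩ = 0.0000 and ⟨x²⟩ = 0.13369.
(Δx)² = 0.13369 − (0.0000)² = 0.13369.

0.1337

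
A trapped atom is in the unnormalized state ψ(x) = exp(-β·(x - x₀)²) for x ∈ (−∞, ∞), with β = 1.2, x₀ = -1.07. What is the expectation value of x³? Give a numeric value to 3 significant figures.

⟨x³⟩ = ∫ x³·|ψ|² dx / ∫|ψ|² dx (integrals over the domain).
Gaussian moments (u = x − x₀): ∫u^(2j)·e^(−2βu²) du = (2j−1)!!/(4β)^j · √(π/(2β)), odd powers integrate to 0; here √(π/(2β)) = 1.1441.
State is unnormalized: ∫|ψ|² dx = 1.1441, and ∫ψ*·x³·ψ dx = -2.1667, so ⟨x³⟩ = -2.1667 / 1.1441.
⟨x³⟩ = -1.8938.

-1.89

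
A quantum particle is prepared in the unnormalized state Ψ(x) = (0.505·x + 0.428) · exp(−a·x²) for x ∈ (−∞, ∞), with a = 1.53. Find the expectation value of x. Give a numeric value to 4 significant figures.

0.3141

⟨x⟩ = ∫ x·|Ψ|² dx / ∫|Ψ|² dx (integrals over the domain).
Expand each integrand as polynomial × e^(−2ax²) and use ∫x^(2j)·e^(−2ax²) dx = (2j−1)!!/(4a)^j · √(π/(2a)), odd powers → 0; here √(π/(2a)) = 1.0132.
State is unnormalized: ∫|Ψ|² dx = 0.22783, and ∫Ψ*·x·Ψ dx = 0.071569, so ⟨x⟩ = 0.071569 / 0.22783.
⟨x⟩ = 0.31413.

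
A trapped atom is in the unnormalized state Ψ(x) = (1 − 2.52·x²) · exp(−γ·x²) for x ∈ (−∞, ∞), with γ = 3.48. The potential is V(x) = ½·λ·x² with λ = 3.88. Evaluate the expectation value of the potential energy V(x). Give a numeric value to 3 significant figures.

⟨V⟩ = ∫ V(x)·|Ψ|² dx / ∫|Ψ|² dx.
Expand each integrand as polynomial × e^(−2γx²) and use ∫x^(2j)·e^(−2γx²) dx = (2j−1)!!/(4γ)^j · √(π/(2γ)), odd powers → 0; here √(π/(2γ)) = 0.67185.
State is unnormalized: ∫|Ψ|² dx = 0.49465, and ∫Ψ*·V(x)·Ψ dx = 0.037959, so ⟨V⟩ = 0.037959 / 0.49465.
⟨V⟩ = 0.076739.

0.0767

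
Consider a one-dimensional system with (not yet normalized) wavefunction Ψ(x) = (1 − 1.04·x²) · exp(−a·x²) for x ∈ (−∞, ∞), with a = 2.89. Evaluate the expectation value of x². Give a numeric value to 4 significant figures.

⟨x²⟩ = ∫ x²·|Ψ|² dx / ∫|Ψ|² dx (integrals over the domain).
Expand each integrand as polynomial × e^(−2ax²) and use ∫x^(2j)·e^(−2ax²) dx = (2j−1)!!/(4a)^j · √(π/(2a)), odd powers → 0; here √(π/(2a)) = 0.73724.
State is unnormalized: ∫|Ψ|² dx = 0.62249, and ∫Ψ*·x²·Ψ dx = 0.037093, so ⟨x²⟩ = 0.037093 / 0.62249.
⟨x²⟩ = 0.059587.

0.05959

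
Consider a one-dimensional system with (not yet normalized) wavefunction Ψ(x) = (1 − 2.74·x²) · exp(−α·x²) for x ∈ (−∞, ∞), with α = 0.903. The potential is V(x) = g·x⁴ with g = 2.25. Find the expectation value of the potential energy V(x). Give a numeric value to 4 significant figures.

⟨V⟩ = ∫ V(x)·|Ψ|² dx / ∫|Ψ|² dx.
Expand each integrand as polynomial × e^(−2αx²) and use ∫x^(2j)·e^(−2αx²) dx = (2j−1)!!/(4α)^j · √(π/(2α)), odd powers → 0; here √(π/(2α)) = 1.3189.
State is unnormalized: ∫|Ψ|² dx = 1.5948, and ∫Ψ*·V(x)·Ψ dx = 9.2495, so ⟨V⟩ = 9.2495 / 1.5948.
⟨V⟩ = 5.7998.

5.800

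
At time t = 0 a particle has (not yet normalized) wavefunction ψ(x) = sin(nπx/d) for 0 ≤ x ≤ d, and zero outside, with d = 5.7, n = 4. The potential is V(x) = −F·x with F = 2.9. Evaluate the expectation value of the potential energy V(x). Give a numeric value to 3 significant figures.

-8.27

⟨V⟩ = ∫ V(x)·|ψ|² dx / ∫|ψ|² dx.
With sin²θ = (1 − cos2θ)/2 on 0 ≤ x ≤ d: ∫sin²(nπx/d) dx = d/2, ∫x·sin²(nπx/d) dx = d²/4, ∫x²·sin²(nπx/d) dx = d³·(1/6 − 1/(4n²π²)); higher powers xᵏ the same way, integrating xᵏ·cos(2nπx/d) by parts.
State is unnormalized: ∫|ψ|² dx = 2.8500, and ∫ψ*·V(x)·ψ dx = -23.555, so ⟨V⟩ = -23.555 / 2.8500.
⟨V⟩ = -8.2650.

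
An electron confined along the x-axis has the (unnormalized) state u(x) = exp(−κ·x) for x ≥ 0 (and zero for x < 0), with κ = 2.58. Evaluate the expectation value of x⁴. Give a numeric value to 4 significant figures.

⟨x⁴⟩ = ∫ x⁴·|u|² dx / ∫|u|² dx (integrals over the domain).
Every integrand reduces to terms xʲ·e^(−2κx) on [0, ∞); use ∫₀^∞ xʲ·e^(−2κx) dx = j!/(2κ)^(j+1).
State is unnormalized: ∫|u|² dx = 0.19380, and ∫u*·x⁴·u dx = 0.0065609, so ⟨x⁴⟩ = 0.0065609 / 0.19380.
⟨x⁴⟩ = 0.033854.

0.03385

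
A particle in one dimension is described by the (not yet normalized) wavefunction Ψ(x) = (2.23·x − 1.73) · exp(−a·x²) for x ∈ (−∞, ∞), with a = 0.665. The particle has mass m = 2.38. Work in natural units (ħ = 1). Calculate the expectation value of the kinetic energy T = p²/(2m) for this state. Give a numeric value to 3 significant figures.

0.247

T = −(ħ²/2m) d²/dx², so ⟨T⟩ = −(ħ²/2m) ∫ Ψ*·Ψ'' dx / ∫|Ψ|² dx; with m = 2.38.
Expand each integrand as polynomial × e^(−2ax²) and use ∫x^(2j)·e^(−2ax²) dx = (2j−1)!!/(4a)^j · √(π/(2a)), odd powers → 0; here √(π/(2a)) = 1.5369. Differentiate with the product rule, d/dx e^(−ax²) = −2ax·e^(−ax²).
State is unnormalized: ∫|Ψ|² dx = 7.4731, and ∫Ψ*·(−ħ²/2m · Ψ'') dx = 1.8469, so ⟨T⟩ = 1.8469 / 7.4731.
⟨T⟩ = 0.24713.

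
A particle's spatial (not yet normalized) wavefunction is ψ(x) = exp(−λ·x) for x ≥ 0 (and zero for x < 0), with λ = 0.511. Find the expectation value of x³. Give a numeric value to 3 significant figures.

5.62

⟨x³⟩ = ∫ x³·|ψ|² dx / ∫|ψ|² dx (integrals over the domain).
Every integrand reduces to terms xʲ·e^(−2λx) on [0, ∞); use ∫₀^∞ xʲ·e^(−2λx) dx = j!/(2λ)^(j+1).
State is unnormalized: ∫|ψ|² dx = 0.97847, and ∫ψ*·x³·ψ dx = 5.4998, so ⟨x³⟩ = 5.4998 / 0.97847.
⟨x³⟩ = 5.6208.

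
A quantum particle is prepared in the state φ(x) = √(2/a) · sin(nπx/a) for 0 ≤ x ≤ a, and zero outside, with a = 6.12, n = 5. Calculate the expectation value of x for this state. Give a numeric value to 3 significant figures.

3.06

⟨x⟩ = ∫ x·|φ|² dx (integrals over the domain).
With sin²θ = (1 − cos2θ)/2 on 0 ≤ x ≤ a: ∫sin²(nπx/a) dx = a/2, ∫x·sin²(nπx/a) dx = a²/4, ∫x²·sin²(nπx/a) dx = a³·(1/6 − 1/(4n²π²)); higher powers xᵏ the same way, integrating xᵏ·cos(2nπx/a) by parts.
⟨x⟩ = 3.0600.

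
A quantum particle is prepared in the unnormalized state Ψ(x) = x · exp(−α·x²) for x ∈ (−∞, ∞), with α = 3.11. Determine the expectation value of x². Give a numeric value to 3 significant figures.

⟨x²⟩ = ∫ x²·|Ψ|² dx / ∫|Ψ|² dx (integrals over the domain).
Expand each integrand as polynomial × e^(−2αx²) and use ∫x^(2j)·e^(−2αx²) dx = (2j−1)!!/(4α)^j · √(π/(2α)), odd powers → 0; here √(π/(2α)) = 0.71069.
State is unnormalized: ∫|Ψ|² dx = 0.057129, and ∫Ψ*·x²·Ψ dx = 0.013777, so ⟨x²⟩ = 0.013777 / 0.057129.
⟨x²⟩ = 0.24116.

0.241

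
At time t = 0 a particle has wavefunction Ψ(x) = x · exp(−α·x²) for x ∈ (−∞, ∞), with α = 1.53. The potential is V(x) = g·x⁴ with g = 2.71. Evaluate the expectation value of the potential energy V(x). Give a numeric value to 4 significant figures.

⟨V⟩ = ∫ V(x)·|Ψ|² dx / ∫|Ψ|² dx.
Expand each integrand as polynomial × e^(−2αx²) and use ∫x^(2j)·e^(−2αx²) dx = (2j−1)!!/(4α)^j · √(π/(2α)), odd powers → 0; here √(π/(2α)) = 1.0132.
State is unnormalized: ∫|Ψ|² dx = 0.16556, and ∫Ψ*·V(x)·Ψ dx = 0.17969, so ⟨V⟩ = 0.17969 / 0.16556.
⟨V⟩ = 1.0853.

1.085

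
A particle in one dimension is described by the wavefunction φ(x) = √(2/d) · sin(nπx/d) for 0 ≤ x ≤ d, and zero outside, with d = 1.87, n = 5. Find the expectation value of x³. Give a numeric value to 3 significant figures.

⟨x³⟩ = ∫ x³·|φ|² dx (integrals over the domain).
With sin²θ = (1 − cos2θ)/2 on 0 ≤ x ≤ d: ∫sin²(nπx/d) dx = d/2, ∫x·sin²(nπx/d) dx = d²/4, ∫x²·sin²(nπx/d) dx = d³·(1/6 − 1/(4n²π²)); higher powers xᵏ the same way, integrating xᵏ·cos(2nπx/d) by parts.
⟨x³⟩ = 1.6149.

1.61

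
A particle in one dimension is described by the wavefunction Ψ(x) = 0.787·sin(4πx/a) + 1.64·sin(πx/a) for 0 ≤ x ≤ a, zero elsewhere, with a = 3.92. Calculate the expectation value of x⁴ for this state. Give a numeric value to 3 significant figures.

25.6

⟨x⁴⟩ = ∫ x⁴·|Ψ|² dx / ∫|Ψ|² dx (integrals over the domain).
On 0 ≤ x ≤ a (j ≠ l): ∫sin²(jπx/a) dx = a/2, ∫sin(jπx/a)·sin(lπx/a) dx = 0; diagonal moments ∫x·sin²(jπx/a) dx = a²/4, ∫x²·sin²(jπx/a) dx = a³·(1/6 − 1/(4j²π²)); cross terms ∫x·sin(jπx/a)·sin(lπx/a) dx = 0 for j + l even and −4jla²/(π²(j² − l²)²) for j + l odd, ∫x²·sin(jπx/a)·sin(lπx/a) dx = (−1)^(j+l)·4jla³/(π²(j² − l²)²); higher powers the same way via product-to-sum and parts.
State is unnormalized: ∫|Ψ|² dx = 6.4856, and ∫Ψ*·x⁴·Ψ dx = 166.26, so ⟨x⁴⟩ = 166.26 / 6.4856.
⟨x⁴⟩ = 25.636.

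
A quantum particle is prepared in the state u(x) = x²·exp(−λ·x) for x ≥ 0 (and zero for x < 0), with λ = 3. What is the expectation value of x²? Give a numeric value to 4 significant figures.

⟨x²⟩ = ∫ x²·|u|² dx / ∫|u|² dx (integrals over the domain).
Every integrand reduces to terms xʲ·e^(−2λx) on [0, ∞); use ∫₀^∞ xʲ·e^(−2λx) dx = j!/(2λ)^(j+1).
State is unnormalized: ∫|u|² dx = 0.0030864, and ∫u*·x²·u dx = 0.0025720, so ⟨x²⟩ = 0.0025720 / 0.0030864.
⟨x²⟩ = 0.83333.

0.8333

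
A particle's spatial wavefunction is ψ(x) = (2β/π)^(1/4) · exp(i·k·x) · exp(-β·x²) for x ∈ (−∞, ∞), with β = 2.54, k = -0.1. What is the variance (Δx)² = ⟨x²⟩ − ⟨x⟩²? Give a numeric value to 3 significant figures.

Compute ⟨x⟩ and ⟨x²⟩ separately, then (Δx)² = ⟨x²⟩ − ⟨x⟩².
Gaussian moments: ∫x^(2j)·e^(−2βx²) dx = (2j−1)!!/(4β)^j · √(π/(2β)), odd powers integrate to 0; here √(π/(2β)) = 0.78640.
⟨x⟩ = 0.0000 and ⟨x²⟩ = 0.098425.
(Δx)² = 0.098425 − (0.0000)² = 0.098425.

0.0984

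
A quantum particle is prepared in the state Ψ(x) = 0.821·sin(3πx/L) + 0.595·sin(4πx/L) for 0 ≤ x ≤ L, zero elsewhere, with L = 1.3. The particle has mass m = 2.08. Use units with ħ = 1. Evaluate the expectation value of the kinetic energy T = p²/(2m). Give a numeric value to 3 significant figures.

16.0

T = −(ħ²/2m) d²/dx², so ⟨T⟩ = −(ħ²/2m) ∫ Ψ*·Ψ'' dx / ∫|Ψ|² dx; with m = 2.08.
d²/dx² sin(jπx/L) = −(jπ/L)²·sin(jπx/L); on 0 ≤ x ≤ L, ∫sin²(jπx/L) dx = L/2 and ∫sin(jπx/L)·sin(lπx/L) dx = 0 for j ≠ l, so only diagonal terms survive in ∫|Ψ|² and ∫Ψ·Ψ″; ∫Ψ·Ψ′ dx = [Ψ²/2] between the walls = 0.
State is unnormalized: ∫|Ψ|² dx = 0.66824, and ∫Ψ*·(−ħ²/2m · Ψ'') dx = 10.704, so ⟨T⟩ = 10.704 / 0.66824.
⟨T⟩ = 16.019.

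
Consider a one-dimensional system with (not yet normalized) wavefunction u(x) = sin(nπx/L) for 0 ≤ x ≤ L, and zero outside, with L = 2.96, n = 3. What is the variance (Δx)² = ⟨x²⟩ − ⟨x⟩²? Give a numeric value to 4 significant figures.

Compute ⟨x⟩ and ⟨x²⟩ separately, then (Δx)² = ⟨x²⟩ − ⟨x⟩².
With sin²θ = (1 − cos2θ)/2 on 0 ≤ x ≤ L: ∫sin²(nπx/L) dx = L/2, ∫x·sin²(nπx/L) dx = L²/4, ∫x²·sin²(nπx/L) dx = L³·(1/6 − 1/(4n²π²)); higher powers xᵏ the same way, integrating xᵏ·cos(2nπx/L) by parts.
Normalization: ∫|u|² dx = 1.4800.
⟨x⟩ = 1.4800 and ⟨x²⟩ = 2.8712.
(Δx)² = 2.8712 − (1.4800)² = 0.68081.

0.6808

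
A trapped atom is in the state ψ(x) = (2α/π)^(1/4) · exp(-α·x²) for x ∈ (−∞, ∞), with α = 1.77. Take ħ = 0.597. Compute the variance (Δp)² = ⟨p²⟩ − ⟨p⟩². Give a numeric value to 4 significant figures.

0.6308

Compute ⟨p⟩ and ⟨p²⟩ separately; (Δp)² = ⟨p²⟩ − ⟨p⟩².
Gaussian moments: ∫x^(2j)·e^(−2αx²) dx = (2j−1)!!/(4α)^j · √(π/(2α)), odd powers integrate to 0; here √(π/(2α)) = 0.94205. Derivatives: d/dx e^(−αx²) = −2αx·e^(−αx²), d²/dx² e^(−αx²) = (4α²x² − 2α)·e^(−αx²).
⟨p⟩ = 0.0000 and ⟨p²⟩ = 0.63084.
(Δp)² = 0.63084 − (0.0000)² = 0.63084.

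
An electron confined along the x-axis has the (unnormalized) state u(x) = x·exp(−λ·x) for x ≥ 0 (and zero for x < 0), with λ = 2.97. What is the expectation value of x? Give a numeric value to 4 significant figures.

⟨x⟩ = ∫ x·|u|² dx / ∫|u|² dx (integrals over the domain).
Every integrand reduces to terms xʲ·e^(−2λx) on [0, ∞); use ∫₀^∞ xʲ·e^(−2λx) dx = j!/(2λ)^(j+1).
State is unnormalized: ∫|u|² dx = 0.0095427, and ∫u*·x·u dx = 0.0048195, so ⟨x⟩ = 0.0048195 / 0.0095427.
⟨x⟩ = 0.50505.

0.5051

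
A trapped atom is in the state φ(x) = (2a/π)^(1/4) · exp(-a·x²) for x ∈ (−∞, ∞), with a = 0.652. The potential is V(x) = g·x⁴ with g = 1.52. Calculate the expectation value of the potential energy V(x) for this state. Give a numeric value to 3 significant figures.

⟨V⟩ = ∫ V(x)·|φ|² dx.
Gaussian moments: ∫x^(2j)·e^(−2ax²) dx = (2j−1)!!/(4a)^j · √(π/(2a)), odd powers integrate to 0; here √(π/(2a)) = 1.5522.
⟨V⟩ = 0.67042.

0.670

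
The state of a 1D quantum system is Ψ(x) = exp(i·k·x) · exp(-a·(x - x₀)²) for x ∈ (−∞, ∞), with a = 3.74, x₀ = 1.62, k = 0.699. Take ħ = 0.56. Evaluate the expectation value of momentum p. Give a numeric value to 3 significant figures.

p Ψ = −iħ dΨ/dx; then ⟨p⟩ = ∫ Ψ*·(pΨ) dx / ∫|Ψ|² dx.
Gaussian moments (u = x − x₀): ∫u^(2j)·e^(−2au²) du = (2j−1)!!/(4a)^j · √(π/(2a)), odd powers integrate to 0; here √(π/(2a)) = 0.64807. Derivatives: Ψ′ = (ik − 2au)·Ψ, Ψ″ = ((ik − 2au)² − 2a)·Ψ; the odd-in-u pieces drop out.
State is unnormalized: ∫|Ψ|² dx = 0.64807, and ∫Ψ*·(−iħ Ψ') dx = 0.25368, so ⟨p⟩ = 0.25368 / 0.64807.
⟨p⟩ = 0.39144.

0.391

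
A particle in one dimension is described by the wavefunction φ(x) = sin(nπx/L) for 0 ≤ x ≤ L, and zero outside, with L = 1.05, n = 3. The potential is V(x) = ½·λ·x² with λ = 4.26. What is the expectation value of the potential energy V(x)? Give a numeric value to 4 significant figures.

0.7696

⟨V⟩ = ∫ V(x)·|φ|² dx / ∫|φ|² dx.
With sin²θ = (1 − cos2θ)/2 on 0 ≤ x ≤ L: ∫sin²(nπx/L) dx = L/2, ∫x·sin²(nπx/L) dx = L²/4, ∫x²·sin²(nπx/L) dx = L³·(1/6 − 1/(4n²π²)); higher powers xᵏ the same way, integrating xᵏ·cos(2nπx/L) by parts.
State is unnormalized: ∫|φ|² dx = 0.52500, and ∫φ*·V(x)·φ dx = 0.40402, so ⟨V⟩ = 0.40402 / 0.52500.
⟨V⟩ = 0.76956.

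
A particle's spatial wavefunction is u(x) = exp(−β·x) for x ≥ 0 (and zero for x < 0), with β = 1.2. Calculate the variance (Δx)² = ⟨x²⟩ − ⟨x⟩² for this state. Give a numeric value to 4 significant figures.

0.1736

Compute ⟨x⟩ and ⟨x²⟩ separately, then (Δx)² = ⟨x²⟩ − ⟨x⟩².
Every integrand reduces to terms xʲ·e^(−2βx) on [0, ∞); use ∫₀^∞ xʲ·e^(−2βx) dx = j!/(2β)^(j+1).
Normalization: ∫|u|² dx = 0.41667.
⟨x⟩ = 0.41667 and ⟨x²⟩ = 0.34722.
(Δx)² = 0.34722 − (0.41667)² = 0.17361.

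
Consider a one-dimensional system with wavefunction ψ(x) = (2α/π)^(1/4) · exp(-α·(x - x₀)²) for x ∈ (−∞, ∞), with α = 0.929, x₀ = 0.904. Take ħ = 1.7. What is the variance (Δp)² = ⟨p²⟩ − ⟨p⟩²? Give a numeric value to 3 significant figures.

2.68

Compute ⟨p⟩ and ⟨p²⟩ separately; (Δp)² = ⟨p²⟩ − ⟨p⟩².
Gaussian moments (u = x − x₀): ∫u^(2j)·e^(−2αu²) du = (2j−1)!!/(4α)^j · √(π/(2α)), odd powers integrate to 0; here √(π/(2α)) = 1.3003. Derivatives: d/dx e^(−αu²) = −2αu·e^(−αu²), d²/dx² e^(−αu²) = (4α²u² − 2α)·e^(−αu²).
⟨p⟩ = 0.0000 and ⟨p²⟩ = 2.6848.
(Δp)² = 2.6848 − (0.0000)² = 2.6848.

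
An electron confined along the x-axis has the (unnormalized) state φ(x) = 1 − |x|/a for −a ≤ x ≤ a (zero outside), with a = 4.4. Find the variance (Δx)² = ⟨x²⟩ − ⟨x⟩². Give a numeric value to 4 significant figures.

1.936

Compute ⟨x⟩ and ⟨x²⟩ separately, then (Δx)² = ⟨x²⟩ − ⟨x⟩².
φ is even, so ∫ over [−a, a] = 2∫₀ᵃ with φ = 1 − x/a there: ∫₀ᵃ (1 − x/a)² dx = a/3, ∫₀ᵃ x²(1 − x/a)² dx = a³/30, ∫₀ᵃ x⁴(1 − x/a)² dx = a⁵/105.
Normalization: ∫|φ|² dx = 2.9333.
⟨x⟩ = 0.0000 and ⟨x²⟩ = 1.9360.
(Δx)² = 1.9360 − (0.0000)² = 1.9360.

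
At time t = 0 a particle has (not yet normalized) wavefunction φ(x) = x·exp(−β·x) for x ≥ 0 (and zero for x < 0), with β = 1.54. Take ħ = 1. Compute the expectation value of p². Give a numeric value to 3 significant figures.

p² φ = −ħ² d²φ/dx²; ⟨p²⟩ = −ħ² ∫ φ*·φ'' dx / ∫|φ|² dx.
Differentiate x·exp(−β·x) with the product rule; every integrand then reduces to terms xʲ·e^(−2βx) on [0, ∞), with ∫₀^∞ xʲ·e^(−2βx) dx = j!/(2β)^(j+1).
State is unnormalized: ∫|φ|² dx = 0.068451, and ∫φ*·(−ħ² φ'') dx = 0.16234, so ⟨p²⟩ = 0.16234 / 0.068451.
⟨p²⟩ = 2.3716.

2.37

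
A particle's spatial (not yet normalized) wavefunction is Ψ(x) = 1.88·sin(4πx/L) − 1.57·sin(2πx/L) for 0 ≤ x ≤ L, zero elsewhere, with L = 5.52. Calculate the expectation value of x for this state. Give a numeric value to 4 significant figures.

⟨x⟩ = ∫ x·|Ψ|² dx / ∫|Ψ|² dx (integrals over the domain).
On 0 ≤ x ≤ L (j ≠ l): ∫sin²(jπx/L) dx = L/2, ∫sin(jπx/L)·sin(lπx/L) dx = 0; diagonal moments ∫x·sin²(jπx/L) dx = L²/4, ∫x²·sin²(jπx/L) dx = L³·(1/6 − 1/(4j²π²)); cross terms ∫x·sin(jπx/L)·sin(lπx/L) dx = 0 for j + l even and −4jlL²/(π²(j² − l²)²) for j + l odd, ∫x²·sin(jπx/L)·sin(lπx/L) dx = (−1)^(j+l)·4jlL³/(π²(j² − l²)²); higher powers the same way via product-to-sum and parts.
State is unnormalized: ∫|Ψ|² dx = 16.558, and ∫Ψ*·x·Ψ dx = 45.700, so ⟨x⟩ = 45.700 / 16.558.
⟨x⟩ = 2.7600.

2.760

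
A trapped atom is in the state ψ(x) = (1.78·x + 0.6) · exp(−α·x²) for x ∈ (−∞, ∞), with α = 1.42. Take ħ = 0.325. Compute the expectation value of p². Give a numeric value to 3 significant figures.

p² ψ = −ħ² d²ψ/dx²; ⟨p²⟩ = −ħ² ∫ ψ*·ψ'' dx / ∫|ψ|² dx.
Expand each integrand as polynomial × e^(−2αx²) and use ∫x^(2j)·e^(−2αx²) dx = (2j−1)!!/(4α)^j · √(π/(2α)), odd powers → 0; here √(π/(2α)) = 1.0518. Differentiate with the product rule, d/dx e^(−αx²) = −2αx·e^(−αx²).
State is unnormalized: ∫|ψ|² dx = 0.96532, and ∫ψ*·(−ħ² ψ'') dx = 0.32078, so ⟨p²⟩ = 0.32078 / 0.96532.
⟨p²⟩ = 0.33230.

0.332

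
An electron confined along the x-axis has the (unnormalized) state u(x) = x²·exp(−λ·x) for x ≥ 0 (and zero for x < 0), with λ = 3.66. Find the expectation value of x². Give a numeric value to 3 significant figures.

0.560

⟨x²⟩ = ∫ x²·|u|² dx / ∫|u|² dx (integrals over the domain).
Every integrand reduces to terms xʲ·e^(−2λx) on [0, ∞); use ∫₀^∞ xʲ·e^(−2λx) dx = j!/(2λ)^(j+1).
State is unnormalized: ∫|u|² dx = 0.0011420, and ∫u*·x²·u dx = 0.00063937, so ⟨x²⟩ = 0.00063937 / 0.0011420.
⟨x²⟩ = 0.55989.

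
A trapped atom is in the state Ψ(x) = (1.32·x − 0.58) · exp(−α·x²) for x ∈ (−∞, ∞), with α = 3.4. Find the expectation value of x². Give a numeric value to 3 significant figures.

0.114

⟨x²⟩ = ∫ x²·|Ψ|² dx / ∫|Ψ|² dx (integrals over the domain).
Expand each integrand as polynomial × e^(−2αx²) and use ∫x^(2j)·e^(−2αx²) dx = (2j−1)!!/(4α)^j · √(π/(2α)), odd powers → 0; here √(π/(2α)) = 0.67971.
State is unnormalized: ∫|Ψ|² dx = 0.31573, and ∫Ψ*·x²·Ψ dx = 0.036022, so ⟨x²⟩ = 0.036022 / 0.31573.
⟨x²⟩ = 0.11409.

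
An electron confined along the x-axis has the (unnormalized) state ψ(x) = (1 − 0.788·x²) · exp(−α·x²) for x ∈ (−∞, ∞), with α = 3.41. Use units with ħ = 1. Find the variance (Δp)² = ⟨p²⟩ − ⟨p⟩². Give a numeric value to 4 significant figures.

Compute ⟨p⟩ and ⟨p²⟩ separately; (Δp)² = ⟨p²⟩ − ⟨p⟩².
Expand each integrand as polynomial × e^(−2αx²) and use ∫x^(2j)·e^(−2αx²) dx = (2j−1)!!/(4α)^j · √(π/(2α)), odd powers → 0; here √(π/(2α)) = 0.67871. Differentiate with the product rule, d/dx e^(−αx²) = −2αx·e^(−αx²).
Normalization: ∫|ψ|² dx = 0.60708.
⟨p⟩ = 0.0000 and ⟨p²⟩ = 4.3419.
(Δp)² = 4.3419 − (0.0000)² = 4.3419.

4.342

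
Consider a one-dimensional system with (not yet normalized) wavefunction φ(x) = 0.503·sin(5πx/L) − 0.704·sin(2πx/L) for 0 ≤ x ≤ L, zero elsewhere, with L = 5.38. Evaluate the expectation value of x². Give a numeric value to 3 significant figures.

⟨x²⟩ = ∫ x²·|φ|² dx / ∫|φ|² dx (integrals over the domain).
On 0 ≤ x ≤ L (j ≠ l): ∫sin²(jπx/L) dx = L/2, ∫sin(jπx/L)·sin(lπx/L) dx = 0; diagonal moments ∫x·sin²(jπx/L) dx = L²/4, ∫x²·sin²(jπx/L) dx = L³·(1/6 − 1/(4j²π²)); cross terms ∫x·sin(jπx/L)·sin(lπx/L) dx = 0 for j + l even and −4jlL²/(π²(j² − l²)²) for j + l odd, ∫x²·sin(jπx/L)·sin(lπx/L) dx = (−1)^(j+l)·4jlL³/(π²(j² − l²)²); higher powers the same way via product-to-sum and parts.
State is unnormalized: ∫|φ|² dx = 2.0138, and ∫φ*·x²·φ dx = 19.914, so ⟨x²⟩ = 19.914 / 2.0138.
⟨x²⟩ = 9.8889.

9.89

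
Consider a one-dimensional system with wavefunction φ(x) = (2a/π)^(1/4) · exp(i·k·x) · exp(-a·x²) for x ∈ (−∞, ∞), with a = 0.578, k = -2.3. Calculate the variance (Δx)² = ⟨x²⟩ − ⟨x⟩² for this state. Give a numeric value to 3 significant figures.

Compute ⟨x⟩ and ⟨x²⟩ separately, then (Δx)² = ⟨x²⟩ − ⟨x⟩².
Gaussian moments: ∫x^(2j)·e^(−2ax²) dx = (2j−1)!!/(4a)^j · √(π/(2a)), odd powers integrate to 0; here √(π/(2a)) = 1.6485.
⟨x⟩ = 0.0000 and ⟨x²⟩ = 0.43253.
(Δx)² = 0.43253 − (0.0000)² = 0.43253.

0.433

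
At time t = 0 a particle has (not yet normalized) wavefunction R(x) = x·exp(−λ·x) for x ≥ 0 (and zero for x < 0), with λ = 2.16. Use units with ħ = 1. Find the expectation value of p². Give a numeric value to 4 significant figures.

p² R = −ħ² d²R/dx²; ⟨p²⟩ = −ħ² ∫ R*·R'' dx / ∫|R|² dx.
Differentiate x·exp(−λ·x) with the product rule; every integrand then reduces to terms xʲ·e^(−2λx) on [0, ∞), with ∫₀^∞ xʲ·e^(−2λx) dx = j!/(2λ)^(j+1).
State is unnormalized: ∫|R|² dx = 0.024807, and ∫R*·(−ħ² R'') dx = 0.11574, so ⟨p²⟩ = 0.11574 / 0.024807.
⟨p²⟩ = 4.6656.

4.666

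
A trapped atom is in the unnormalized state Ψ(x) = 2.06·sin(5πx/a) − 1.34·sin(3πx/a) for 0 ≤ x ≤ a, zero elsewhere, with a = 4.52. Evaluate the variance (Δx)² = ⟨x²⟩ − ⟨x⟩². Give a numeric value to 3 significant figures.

0.752

Compute ⟨x⟩ and ⟨x²⟩ separately, then (Δx)² = ⟨x²⟩ − ⟨x⟩².
On 0 ≤ x ≤ a (j ≠ l): ∫sin²(jπx/a) dx = a/2, ∫sin(jπx/a)·sin(lπx/a) dx = 0; diagonal moments ∫x·sin²(jπx/a) dx = a²/4, ∫x²·sin²(jπx/a) dx = a³·(1/6 − 1/(4j²π²)); cross terms ∫x·sin(jπx/a)·sin(lπx/a) dx = 0 for j + l even and −4jla²/(π²(j² − l²)²) for j + l odd, ∫x²·sin(jπx/a)·sin(lπx/a) dx = (−1)^(j+l)·4jla³/(π²(j² − l²)²); higher powers the same way via product-to-sum and parts.
Normalization: ∫|Ψ|² dx = 13.649.
⟨x⟩ = 2.2600 and ⟨x²⟩ = 5.8598.
(Δx)² = 5.8598 − (2.2600)² = 0.75221.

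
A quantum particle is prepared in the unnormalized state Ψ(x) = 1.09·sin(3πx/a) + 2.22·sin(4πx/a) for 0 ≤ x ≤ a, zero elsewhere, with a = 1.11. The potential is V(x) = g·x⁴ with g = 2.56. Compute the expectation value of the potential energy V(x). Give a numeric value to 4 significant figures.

0.2858

⟨V⟩ = ∫ V(x)·|Ψ|² dx / ∫|Ψ|² dx.
On 0 ≤ x ≤ a (j ≠ l): ∫sin²(jπx/a) dx = a/2, ∫sin(jπx/a)·sin(lπx/a) dx = 0; diagonal moments ∫x·sin²(jπx/a) dx = a²/4, ∫x²·sin²(jπx/a) dx = a³·(1/6 − 1/(4j²π²)); cross terms ∫x·sin(jπx/a)·sin(lπx/a) dx = 0 for j + l even and −4jla²/(π²(j² − l²)²) for j + l odd, ∫x²·sin(jπx/a)·sin(lπx/a) dx = (−1)^(j+l)·4jla³/(π²(j² − l²)²); higher powers the same way via product-to-sum and parts.
State is unnormalized: ∫|Ψ|² dx = 3.3947, and ∫Ψ*·V(x)·Ψ dx = 0.97006, so ⟨V⟩ = 0.97006 / 3.3947.
⟨V⟩ = 0.28576.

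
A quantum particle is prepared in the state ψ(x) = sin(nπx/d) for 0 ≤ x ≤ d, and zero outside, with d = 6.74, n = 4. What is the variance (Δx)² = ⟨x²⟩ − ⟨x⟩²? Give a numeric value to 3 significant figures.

3.64

Compute ⟨x⟩ and ⟨x²⟩ separately, then (Δx)² = ⟨x²⟩ − ⟨x⟩².
With sin²θ = (1 − cos2θ)/2 on 0 ≤ x ≤ d: ∫sin²(nπx/d) dx = d/2, ∫x·sin²(nπx/d) dx = d²/4, ∫x²·sin²(nπx/d) dx = d³·(1/6 − 1/(4n²π²)); higher powers xᵏ the same way, integrating xᵏ·cos(2nπx/d) by parts.
Normalization: ∫|ψ|² dx = 3.3700.
⟨x⟩ = 3.3700 and ⟨x²⟩ = 14.999.
(Δx)² = 14.999 − (3.3700)² = 3.6418.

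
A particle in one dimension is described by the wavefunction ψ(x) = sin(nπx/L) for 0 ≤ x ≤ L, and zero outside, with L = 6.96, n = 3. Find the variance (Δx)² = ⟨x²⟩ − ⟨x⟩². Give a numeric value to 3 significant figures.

Compute ⟨x⟩ and ⟨x²⟩ separately, then (Δx)² = ⟨x²⟩ − ⟨x⟩².
With sin²θ = (1 − cos2θ)/2 on 0 ≤ x ≤ L: ∫sin²(nπx/L) dx = L/2, ∫x·sin²(nπx/L) dx = L²/4, ∫x²·sin²(nπx/L) dx = L³·(1/6 − 1/(4n²π²)); higher powers xᵏ the same way, integrating xᵏ·cos(2nπx/L) by parts.
Normalization: ∫|ψ|² dx = 3.4800.
⟨x⟩ = 3.4800 and ⟨x²⟩ = 15.875.
(Δx)² = 15.875 − (3.4800)² = 3.7641.

3.76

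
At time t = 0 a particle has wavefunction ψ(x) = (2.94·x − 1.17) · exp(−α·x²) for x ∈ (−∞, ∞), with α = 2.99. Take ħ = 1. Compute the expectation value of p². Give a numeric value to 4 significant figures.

p² ψ = −ħ² d²ψ/dx²; ⟨p²⟩ = −ħ² ∫ ψ*·ψ'' dx / ∫|ψ|² dx.
Expand each integrand as polynomial × e^(−2αx²) and use ∫x^(2j)·e^(−2αx²) dx = (2j−1)!!/(4α)^j · √(π/(2α)), odd powers → 0; here √(π/(2α)) = 0.72481. Differentiate with the product rule, d/dx e^(−αx²) = −2αx·e^(−αx²).
State is unnormalized: ∫|ψ|² dx = 1.5160, and ∫ψ*·(−ħ² ψ'') dx = 7.6654, so ⟨p²⟩ = 7.6654 / 1.5160.
⟨p²⟩ = 5.0563.

5.056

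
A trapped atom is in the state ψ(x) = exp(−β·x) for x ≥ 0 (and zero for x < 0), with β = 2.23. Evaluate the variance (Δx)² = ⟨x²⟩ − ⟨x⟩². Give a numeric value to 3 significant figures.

Compute ⟨x⟩ and ⟨x²⟩ separately, then (Δx)² = ⟨x²⟩ − ⟨x⟩².
Every integrand reduces to terms xʲ·e^(−2βx) on [0, ∞); use ∫₀^∞ xʲ·e^(−2βx) dx = j!/(2β)^(j+1).
Normalization: ∫|ψ|² dx = 0.22422.
⟨x⟩ = 0.22422 and ⟨x²⟩ = 0.10054.
(Δx)² = 0.10054 − (0.22422)² = 0.050272.

0.0503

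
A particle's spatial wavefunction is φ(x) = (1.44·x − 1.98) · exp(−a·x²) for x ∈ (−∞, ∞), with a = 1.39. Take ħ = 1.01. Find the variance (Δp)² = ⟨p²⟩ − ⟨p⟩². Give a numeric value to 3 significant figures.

Compute ⟨p⟩ and ⟨p²⟩ separately; (Δp)² = ⟨p²⟩ − ⟨p⟩².
Expand each integrand as polynomial × e^(−2ax²) and use ∫x^(2j)·e^(−2ax²) dx = (2j−1)!!/(4a)^j · √(π/(2a)), odd powers → 0; here √(π/(2a)) = 1.0630. Differentiate with the product rule, d/dx e^(−ax²) = −2ax·e^(−ax²).
Normalization: ∫|φ|² dx = 4.5640.
⟨p⟩ = 0.0000 and ⟨p²⟩ = 1.6643.
(Δp)² = 1.6643 − (0.0000)² = 1.6643.

1.66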